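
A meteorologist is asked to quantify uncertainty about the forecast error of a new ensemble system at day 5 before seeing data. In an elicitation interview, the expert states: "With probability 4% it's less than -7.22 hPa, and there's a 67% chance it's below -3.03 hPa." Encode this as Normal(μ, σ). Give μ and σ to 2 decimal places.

For Normal(μ,σ), the p-quantile is μ + z_p·σ. Here z_{0.04} = -1.751, z_{0.67} = 0.4399.
So -7.22 = μ − 1.751σ and -3.03 = μ + 0.4399σ.
Subtracting: σ = (-3.03 − -7.22)/(0.4399 − (-1.751)) = 1.91.
Then μ = -7.22 − (-1.751)·1.91 = -3.87.

μ = -3.87, σ = 1.91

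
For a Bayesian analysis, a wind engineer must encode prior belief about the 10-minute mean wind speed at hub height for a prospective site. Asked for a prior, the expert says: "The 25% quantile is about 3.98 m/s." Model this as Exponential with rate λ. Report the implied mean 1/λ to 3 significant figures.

P(T < 3.98) = 1 − e^(−λ·3.98) = 0.25, so λ = −ln(1−0.25)/3.98 = −ln(0.75)/3.98 = 0.0723.
Mean = 1/λ = 13.8 m/s.

mean ≈ 13.8 m/s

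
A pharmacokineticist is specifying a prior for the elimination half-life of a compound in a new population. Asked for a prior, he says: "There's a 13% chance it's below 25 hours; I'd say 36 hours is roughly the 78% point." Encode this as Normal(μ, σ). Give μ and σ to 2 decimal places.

The p-quantile of Normal(μ,σ) is μ + z_p·σ, with z_{0.13} = -1.126 and z_{0.78} = 0.7722.
Eliminate σ: μ = (z₂·x₁ − z₁·x₂)/(z₂ − z₁) = (0.7722·25 − (-1.126)·36)/1.899 = 31.53.
Then σ = (x₂ − x₁)/(z₂ − z₁) = (36 − 25)/1.899 = 5.79.

μ = 31.53, σ = 5.79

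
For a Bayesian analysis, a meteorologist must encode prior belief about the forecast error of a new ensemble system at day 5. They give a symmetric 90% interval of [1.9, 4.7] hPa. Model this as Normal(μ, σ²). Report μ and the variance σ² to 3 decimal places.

μ = 3.300, σ² = 0.724

A symmetric 90% interval runs μ ± z·σ with z = 1.645.
Half-width = 1.4, so σ = 1.4/1.645 = 0.8511 and σ² = 0.724.
μ is the interval midpoint, 3.300.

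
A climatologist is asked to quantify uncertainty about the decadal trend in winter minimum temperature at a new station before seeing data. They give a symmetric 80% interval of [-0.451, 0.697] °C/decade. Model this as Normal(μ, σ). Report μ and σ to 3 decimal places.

μ = 0.123, σ = 0.448

A symmetric 80% interval runs μ ± z·σ with z = 1.282.
Half-width = 0.574, so σ = 0.574/1.282 = 0.448.
μ is the interval midpoint, 0.123.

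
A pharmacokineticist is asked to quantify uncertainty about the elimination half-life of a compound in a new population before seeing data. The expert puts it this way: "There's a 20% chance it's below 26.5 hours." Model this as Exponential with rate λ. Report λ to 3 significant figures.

P(T < 26.5) = 1 − e^(−λ·26.5) = 0.2, so λ = −ln(1−0.2)/26.5 = −ln(0.8)/26.5 = 0.00842.

λ ≈ 0.00842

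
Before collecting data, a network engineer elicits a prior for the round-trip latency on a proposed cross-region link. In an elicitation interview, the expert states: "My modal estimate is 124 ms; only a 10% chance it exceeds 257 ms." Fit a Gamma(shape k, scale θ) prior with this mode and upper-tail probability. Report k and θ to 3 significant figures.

k ≈ 4.62, θ ≈ 34.3

Gamma(k,θ) with k>1 has mode (k−1)θ, so θ = 124/(k−1).
Need P(X < 257) = 0.9 with θ tied to k this way. Start at k = 2, θ = 124: P(X<257) ≈ 0.613.
Too low — raise k to concentrate. Iterating converges to k ≈ 4.62.
Then θ = 124/(4.62−1) ≈ 34.3.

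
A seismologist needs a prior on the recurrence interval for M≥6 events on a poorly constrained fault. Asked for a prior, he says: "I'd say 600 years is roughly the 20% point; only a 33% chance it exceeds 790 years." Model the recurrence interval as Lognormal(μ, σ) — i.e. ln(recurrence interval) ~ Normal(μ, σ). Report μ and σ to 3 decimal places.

μ ≈ 6.578, σ ≈ 0.215

If T ~ Lognormal(μ,σ) then ln T ~ Normal(μ,σ), so the p-quantile of ln T is μ + z_p·σ.
ln(600) = 6.397 and ln(790) = 6.672; z_{0.2} = -0.8416, z_{0.67} = 0.4399.
σ = (6.672 − 6.397)/(0.4399 − (-0.8416)) = 0.215.
μ = 6.397 − (-0.8416)·0.215 = 6.578.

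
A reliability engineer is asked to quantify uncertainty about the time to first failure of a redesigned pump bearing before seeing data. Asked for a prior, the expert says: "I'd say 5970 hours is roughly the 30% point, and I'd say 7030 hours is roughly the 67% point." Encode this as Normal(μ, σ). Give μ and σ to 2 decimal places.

The p-quantile of Normal(μ,σ) is μ + z_p·σ, with z_{0.3} = -0.5244 and z_{0.67} = 0.4399.
Eliminate σ: μ = (z₂·x₁ − z₁·x₂)/(z₂ − z₁) = (0.4399·5970 − (-0.5244)·7030)/0.9643 = 6546.44.
Then σ = (x₂ − x₁)/(z₂ − z₁) = (7030 − 5970)/0.9643 = 1099.23.

μ = 6546.44, σ = 1099.23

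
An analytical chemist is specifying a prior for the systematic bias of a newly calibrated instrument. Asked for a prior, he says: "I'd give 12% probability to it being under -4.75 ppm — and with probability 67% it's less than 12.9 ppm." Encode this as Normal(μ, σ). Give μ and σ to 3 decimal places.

The p-quantile of Normal(μ,σ) is μ + z_p·σ, with z_{0.12} = -1.175 and z_{0.67} = 0.4399.
Eliminate σ: μ = (z₂·x₁ − z₁·x₂)/(z₂ − z₁) = (0.4399·-4.75 − (-1.175)·12.9)/1.615 = 8.092.
Then σ = (x₂ − x₁)/(z₂ − z₁) = (12.9 − -4.75)/1.615 = 10.929.

μ = 8.092, σ = 10.929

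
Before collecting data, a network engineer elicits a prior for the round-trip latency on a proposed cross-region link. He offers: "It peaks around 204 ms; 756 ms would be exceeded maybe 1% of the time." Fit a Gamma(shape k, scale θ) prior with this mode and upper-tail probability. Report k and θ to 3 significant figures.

k ≈ 3.49, θ ≈ 82

Gamma(k,θ) with k>1 has mode (k−1)θ, so θ = 204/(k−1).
Need P(X < 756) = 0.99 with θ tied to k this way. Start at k = 2, θ = 204: P(X<756) ≈ 0.884.
Too low — raise k to concentrate. Iterating converges to k ≈ 3.49.
Then θ = 204/(3.49−1) ≈ 82.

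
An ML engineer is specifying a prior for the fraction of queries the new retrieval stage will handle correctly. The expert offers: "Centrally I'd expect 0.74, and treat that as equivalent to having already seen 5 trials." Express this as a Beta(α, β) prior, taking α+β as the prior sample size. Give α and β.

Under the effective-sample-size interpretation, Beta(α, β) has prior mean α/(α+β) and prior sample size α+β.
So α+β = 5 and α/(α+β) = 0.74, giving α = 0.74·5 = 3.7 and β = 5 − 3.7 = 1.3.

α = 3.7, β = 1.3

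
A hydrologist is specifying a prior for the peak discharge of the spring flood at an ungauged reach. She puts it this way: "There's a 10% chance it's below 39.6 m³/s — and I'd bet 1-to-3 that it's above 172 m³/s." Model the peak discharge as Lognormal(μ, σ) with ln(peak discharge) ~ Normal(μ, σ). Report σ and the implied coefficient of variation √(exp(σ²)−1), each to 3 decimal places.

σ ≈ 0.751, CV ≈ 0.870

If T ~ Lognormal(μ,σ) then ln T ~ Normal(μ,σ), so the p-quantile of ln T is μ + z_p·σ.
ln(39.6) = 3.679 and ln(172) = 5.147; z_{0.1} = -1.282, z_{0.75} = 0.6745.
σ = (5.147 − 3.679)/(0.6745 − (-1.282)) = 0.751.
μ = 3.679 − (-1.282)·0.751 = 4.641.
CV = √(exp(σ²)−1) = √(exp(0.5638)−1) = 0.870.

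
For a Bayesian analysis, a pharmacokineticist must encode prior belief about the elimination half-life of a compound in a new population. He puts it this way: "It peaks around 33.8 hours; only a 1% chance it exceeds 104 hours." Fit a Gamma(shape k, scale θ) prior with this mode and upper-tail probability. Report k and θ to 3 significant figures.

k ≈ 4.54, θ ≈ 9.54

Gamma(k,θ) with k>1 has mode (k−1)θ, so θ = 33.8/(k−1).
Need P(X < 104) = 0.99 with θ tied to k this way. Start at k = 2, θ = 33.8: P(X<104) ≈ 0.812.
Too low — raise k to concentrate. Iterating converges to k ≈ 4.54.
Then θ = 33.8/(4.54−1) ≈ 9.54.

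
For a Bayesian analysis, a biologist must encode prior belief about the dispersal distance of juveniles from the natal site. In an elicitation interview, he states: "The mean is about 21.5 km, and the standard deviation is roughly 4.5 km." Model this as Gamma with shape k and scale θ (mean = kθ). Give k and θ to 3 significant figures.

k ≈ 22.8, θ ≈ 0.942

For Gamma(k, scale θ): mean = kθ, variance = kθ², so CV = 1/√k.
CV = SD/mean = 4.5/21.5 = 0.2093, hence k = 1/CV² = 22.8.
Then θ = mean/k = 21.5/22.8 = 0.942.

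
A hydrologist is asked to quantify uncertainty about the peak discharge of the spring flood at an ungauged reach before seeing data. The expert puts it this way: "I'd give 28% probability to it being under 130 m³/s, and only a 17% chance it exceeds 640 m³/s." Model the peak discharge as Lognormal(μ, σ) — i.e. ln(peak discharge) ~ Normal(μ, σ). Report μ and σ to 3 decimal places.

μ ≈ 5.472, σ ≈ 1.037

If T ~ Lognormal(μ,σ) then ln T ~ Normal(μ,σ), so the p-quantile of ln T is μ + z_p·σ.
ln(130) = 4.868 and ln(640) = 6.461; z_{0.28} = -0.5828, z_{0.83} = 0.9542.
σ = (6.461 − 4.868)/(0.9542 − (-0.5828)) = 1.037.
μ = 4.868 − (-0.5828)·1.037 = 5.472.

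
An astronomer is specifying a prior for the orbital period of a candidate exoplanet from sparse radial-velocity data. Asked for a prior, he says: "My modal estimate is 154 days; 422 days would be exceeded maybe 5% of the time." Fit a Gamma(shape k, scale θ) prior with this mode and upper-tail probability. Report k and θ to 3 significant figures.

Gamma(k,θ) with k>1 has mode (k−1)θ, so θ = 154/(k−1).
Need P(X < 422) = 0.95 with θ tied to k this way. Start at k = 2, θ = 154: P(X<422) ≈ 0.759.
Too low — raise k to concentrate. Iterating converges to k ≈ 3.64.
Then θ = 154/(3.64−1) ≈ 58.3.

k ≈ 3.64, θ ≈ 58.3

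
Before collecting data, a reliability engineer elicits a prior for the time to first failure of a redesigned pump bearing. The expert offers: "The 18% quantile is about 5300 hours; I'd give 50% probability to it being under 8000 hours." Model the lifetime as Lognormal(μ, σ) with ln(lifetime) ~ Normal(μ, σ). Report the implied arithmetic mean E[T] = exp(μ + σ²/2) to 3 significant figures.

E[T] ≈ 8850 hours

If T ~ Lognormal(μ,σ) then ln T ~ Normal(μ,σ), so the p-quantile of ln T is μ + z_p·σ.
ln(5300) = 8.575 and ln(8000) = 8.987; z_{0.18} = -0.9154, z_{0.5} = 0.
σ = (8.987 − 8.575)/(0 − (-0.9154)) = 0.450.
μ = 8.575 − (-0.9154)·0.450 = 8.987.
E[T] = exp(μ + σ²/2) = exp(8.987 + 0.1012) = 8850 hours.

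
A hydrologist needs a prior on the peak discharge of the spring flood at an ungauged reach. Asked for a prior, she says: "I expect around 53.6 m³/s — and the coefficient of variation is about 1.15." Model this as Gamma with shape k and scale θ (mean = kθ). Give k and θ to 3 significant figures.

k ≈ 0.756, θ ≈ 70.9

For Gamma(k, scale θ): mean = kθ, variance = kθ², so CV = 1/√k.
CV = 1.15, hence k = 1/CV² = 0.756.
Then θ = mean/k = 53.6/0.756 = 70.9.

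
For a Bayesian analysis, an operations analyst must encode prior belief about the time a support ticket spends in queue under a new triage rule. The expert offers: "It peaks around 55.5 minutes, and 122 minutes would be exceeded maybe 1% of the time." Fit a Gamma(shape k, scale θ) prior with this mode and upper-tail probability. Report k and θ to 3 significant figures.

k ≈ 8.77, θ ≈ 7.14

Gamma(k,θ) with k>1 has mode (k−1)θ, so θ = 55.5/(k−1).
Need P(X < 122) = 0.99 with θ tied to k this way. Start at k = 2, θ = 55.5: P(X<122) ≈ 0.645.
Too low — raise k to concentrate. Iterating converges to k ≈ 8.77.
Then θ = 55.5/(8.77−1) ≈ 7.14.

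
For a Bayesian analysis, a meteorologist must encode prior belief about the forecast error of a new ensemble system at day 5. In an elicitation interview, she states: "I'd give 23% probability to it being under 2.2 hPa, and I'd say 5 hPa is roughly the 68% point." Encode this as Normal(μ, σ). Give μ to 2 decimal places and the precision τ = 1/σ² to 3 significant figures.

μ = 3.91, τ = 0.186

For Normal(μ,σ), the p-quantile is μ + z_p·σ. Here z_{0.23} = -0.7388, z_{0.68} = 0.4677.
So 2.2 = μ − 0.7388σ and 5 = μ + 0.4677σ.
Subtracting: σ = (5 − 2.2)/(0.4677 − (-0.7388)) = 2.32.
Then μ = 2.2 − (-0.7388)·2.32 = 3.91.
Precision τ = 1/σ² = 1/2.321² = 0.186.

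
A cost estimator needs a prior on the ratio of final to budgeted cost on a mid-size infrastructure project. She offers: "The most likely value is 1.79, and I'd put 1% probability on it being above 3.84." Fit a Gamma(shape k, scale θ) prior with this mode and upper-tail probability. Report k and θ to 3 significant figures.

k ≈ 9.32, θ ≈ 0.215

Gamma(k,θ) with k>1 has mode (k−1)θ, so θ = 1.79/(k−1).
Need P(X < 3.84) = 0.99 with θ tied to k this way. Start at k = 2, θ = 1.79: P(X<3.84) ≈ 0.632.
Too low — raise k to concentrate. Iterating converges to k ≈ 9.32.
Then θ = 1.79/(9.32−1) ≈ 0.215.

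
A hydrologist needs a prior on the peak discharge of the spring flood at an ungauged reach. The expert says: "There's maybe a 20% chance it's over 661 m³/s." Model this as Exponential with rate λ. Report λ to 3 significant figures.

λ ≈ 0.00243

P(T > 661.0) = e^(−λ·661.0) = 0.2, so λ = −ln(0.2)/661.0 = 0.00243.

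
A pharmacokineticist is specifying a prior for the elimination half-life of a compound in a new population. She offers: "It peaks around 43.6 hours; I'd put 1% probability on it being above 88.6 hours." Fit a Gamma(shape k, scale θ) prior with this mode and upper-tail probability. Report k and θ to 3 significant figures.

k ≈ 10.7, θ ≈ 4.48

Gamma(k,θ) with k>1 has mode (k−1)θ, so θ = 43.6/(k−1).
Need P(X < 88.6) = 0.99 with θ tied to k this way. Start at k = 2, θ = 43.6: P(X<88.6) ≈ 0.603.
Too low — raise k to concentrate. Iterating converges to k ≈ 10.7.
Then θ = 43.6/(10.7−1) ≈ 4.48.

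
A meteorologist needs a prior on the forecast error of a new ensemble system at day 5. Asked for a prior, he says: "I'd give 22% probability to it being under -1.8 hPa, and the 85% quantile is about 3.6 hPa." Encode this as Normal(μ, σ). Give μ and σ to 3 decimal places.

μ = 0.506, σ = 2.986

The p-quantile of Normal(μ,σ) is μ + z_p·σ, with z_{0.22} = -0.7722 and z_{0.85} = 1.036.
Eliminate σ: μ = (z₂·x₁ − z₁·x₂)/(z₂ − z₁) = (1.036·-1.8 − (-0.7722)·3.6)/1.809 = 0.506.
Then σ = (x₂ − x₁)/(z₂ − z₁) = (3.6 − -1.8)/1.809 = 2.986.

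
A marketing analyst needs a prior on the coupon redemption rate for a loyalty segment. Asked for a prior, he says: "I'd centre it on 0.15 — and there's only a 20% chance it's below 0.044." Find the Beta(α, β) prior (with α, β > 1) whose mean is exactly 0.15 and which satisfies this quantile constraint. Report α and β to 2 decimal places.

α ≈ 1.13, β ≈ 6.42

With mean 0.15 fixed, write α = 0.15s, β = 0.85s where s = α+β.
Need P(θ < 0.044) = 0.2 under Beta(0.15s, 0.85s). Normal approximation: (q−m)/√(m(1−m)/s) ≈ z_{0.2} = -0.842, so s ≈ 0.15·0.85·(-0.842)²/(0.044−0.15)² = 8.0.
At s = 8.0: P(θ<0.044) ≈ 0.188. Adjusting to match 0.2 gives s ≈ 7.56.
So α = 0.15·7.56 ≈ 1.13, β = 0.85·7.56 ≈ 6.42.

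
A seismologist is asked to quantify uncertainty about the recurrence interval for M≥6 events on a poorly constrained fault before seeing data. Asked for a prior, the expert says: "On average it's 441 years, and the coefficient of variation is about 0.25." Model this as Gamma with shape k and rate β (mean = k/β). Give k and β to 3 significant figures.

For Gamma(k, rate β): mean = k/β, variance = k/β², so CV = 1/√k.
CV = 0.25, hence k = 1/CV² = 16.
Then β = k/mean = 16/441 = 0.0363.

k ≈ 16, β ≈ 0.0363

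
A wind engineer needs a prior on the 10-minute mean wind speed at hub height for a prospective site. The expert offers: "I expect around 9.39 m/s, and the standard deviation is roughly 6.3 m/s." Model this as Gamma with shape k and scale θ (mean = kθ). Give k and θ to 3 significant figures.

k ≈ 2.22, θ ≈ 4.23

For Gamma(k, scale θ): mean = kθ, variance = kθ², so CV = 1/√k.
CV = SD/mean = 6.3/9.39 = 0.6709, hence k = 1/CV² = 2.22.
Then θ = mean/k = 9.39/2.22 = 4.23.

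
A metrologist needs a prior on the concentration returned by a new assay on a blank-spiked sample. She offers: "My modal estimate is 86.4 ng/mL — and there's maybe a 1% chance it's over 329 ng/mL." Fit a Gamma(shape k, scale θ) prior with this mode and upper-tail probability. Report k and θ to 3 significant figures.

k ≈ 3.37, θ ≈ 36.5

Gamma(k,θ) with k>1 has mode (k−1)θ, so θ = 86.4/(k−1).
Need P(X < 329) = 0.99 with θ tied to k this way. Start at k = 2, θ = 86.4: P(X<329) ≈ 0.893.
Too low — raise k to concentrate. Iterating converges to k ≈ 3.37.
Then θ = 86.4/(3.37−1) ≈ 36.5.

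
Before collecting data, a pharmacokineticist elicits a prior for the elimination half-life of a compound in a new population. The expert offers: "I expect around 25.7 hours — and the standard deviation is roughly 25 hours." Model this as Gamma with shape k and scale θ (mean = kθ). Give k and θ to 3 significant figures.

For Gamma(k, scale θ): mean = kθ, variance = kθ², so CV = 1/√k.
CV = SD/mean = 25/25.7 = 0.9728, hence k = 1/CV² = 1.06.
Then θ = mean/k = 25.7/1.06 = 24.3.

k ≈ 1.06, θ ≈ 24.3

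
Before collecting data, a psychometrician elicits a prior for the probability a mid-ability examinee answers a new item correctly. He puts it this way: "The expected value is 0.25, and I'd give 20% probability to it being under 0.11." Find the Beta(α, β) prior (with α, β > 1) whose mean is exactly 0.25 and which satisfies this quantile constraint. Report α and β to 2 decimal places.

α ≈ 1.72, β ≈ 5.17

With mean 0.25 fixed, write α = 0.25s, β = 0.75s where s = α+β.
Need P(θ < 0.11) = 0.2 under Beta(0.25s, 0.75s). Normal approximation: (q−m)/√(m(1−m)/s) ≈ z_{0.2} = -0.842, so s ≈ 0.25·0.75·(-0.842)²/(0.11−0.25)² = 6.8.
At s = 6.8: P(θ<0.11) ≈ 0.203. Adjusting to match 0.2 gives s ≈ 6.89.
So α = 0.25·6.89 ≈ 1.72, β = 0.75·6.89 ≈ 5.17.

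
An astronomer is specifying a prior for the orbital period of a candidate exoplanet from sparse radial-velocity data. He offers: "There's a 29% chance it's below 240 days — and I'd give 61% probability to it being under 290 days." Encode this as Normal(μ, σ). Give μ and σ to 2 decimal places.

The p-quantile of Normal(μ,σ) is μ + z_p·σ, with z_{0.29} = -0.5534 and z_{0.61} = 0.2793.
Eliminate σ: μ = (z₂·x₁ − z₁·x₂)/(z₂ − z₁) = (0.2793·240 − (-0.5534)·290)/0.8327 = 273.23.
Then σ = (x₂ − x₁)/(z₂ − z₁) = (290 − 240)/0.8327 = 60.05.

μ = 273.23, σ = 60.05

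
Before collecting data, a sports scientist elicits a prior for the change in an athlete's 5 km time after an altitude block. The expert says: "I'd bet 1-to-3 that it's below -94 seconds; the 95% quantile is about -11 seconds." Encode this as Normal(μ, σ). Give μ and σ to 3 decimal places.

For Normal(μ,σ), the p-quantile is μ + z_p·σ. Here z_{0.25} = -0.6745, z_{0.95} = 1.645.
So -94 = μ − 0.6745σ and -11 = μ + 1.645σ.
Subtracting: σ = (-11 − -94)/(1.645 − (-0.6745)) = 35.786.
Then μ = -94 − (-0.6745)·35.786 = -69.863.

μ = -69.863, σ = 35.786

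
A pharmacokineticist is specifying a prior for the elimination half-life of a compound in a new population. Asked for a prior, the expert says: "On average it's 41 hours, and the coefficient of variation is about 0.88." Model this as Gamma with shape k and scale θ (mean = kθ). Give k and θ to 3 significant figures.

k ≈ 1.29, θ ≈ 31.8

For Gamma(k, scale θ): mean = kθ, variance = kθ², so CV = 1/√k.
CV = 0.88, hence k = 1/CV² = 1.29.
Then θ = mean/k = 41/1.29 = 31.8.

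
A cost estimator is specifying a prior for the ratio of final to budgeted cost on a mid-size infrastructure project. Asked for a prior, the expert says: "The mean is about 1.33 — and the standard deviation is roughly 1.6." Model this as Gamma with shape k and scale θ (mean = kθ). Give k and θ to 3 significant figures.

k ≈ 0.691, θ ≈ 1.92

For Gamma(k, scale θ): mean = kθ, variance = kθ², so CV = 1/√k.
CV = SD/mean = 1.6/1.33 = 1.203, hence k = 1/CV² = 0.691.
Then θ = mean/k = 1.33/0.691 = 1.92.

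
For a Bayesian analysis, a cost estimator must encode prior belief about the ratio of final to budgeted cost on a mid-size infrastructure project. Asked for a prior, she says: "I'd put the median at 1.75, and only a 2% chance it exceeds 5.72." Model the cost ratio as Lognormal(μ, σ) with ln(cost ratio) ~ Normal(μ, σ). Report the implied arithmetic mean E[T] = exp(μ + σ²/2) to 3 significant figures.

If T ~ Lognormal(μ,σ) then ln T ~ Normal(μ,σ), so the p-quantile of ln T is μ + z_p·σ.
ln(1.75) = 0.5596 and ln(5.72) = 1.744; z_{0.5} = 0, z_{0.98} = 2.054.
σ = (1.744 − 0.5596)/(2.054 − (0)) = 0.577.
μ = 0.5596 − (0)·0.577 = 0.560.
E[T] = exp(μ + σ²/2) = exp(0.560 + 0.1663) = 2.07.

E[T] ≈ 2.07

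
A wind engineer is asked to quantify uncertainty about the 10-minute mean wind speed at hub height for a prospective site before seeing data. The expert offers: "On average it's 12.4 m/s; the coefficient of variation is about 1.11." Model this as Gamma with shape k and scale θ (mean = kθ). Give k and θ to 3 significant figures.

For Gamma(k, scale θ): mean = kθ, variance = kθ², so CV = 1/√k.
CV = 1.11, hence k = 1/CV² = 0.812.
Then θ = mean/k = 12.4/0.812 = 15.3.

k ≈ 0.812, θ ≈ 15.3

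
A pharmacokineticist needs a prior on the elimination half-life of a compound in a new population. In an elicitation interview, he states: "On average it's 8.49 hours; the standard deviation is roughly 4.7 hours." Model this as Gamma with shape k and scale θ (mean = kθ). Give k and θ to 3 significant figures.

k ≈ 3.26, θ ≈ 2.6

For Gamma(k, scale θ): mean = kθ, variance = kθ², so CV = 1/√k.
CV = SD/mean = 4.7/8.49 = 0.5536, hence k = 1/CV² = 3.26.
Then θ = mean/k = 8.49/3.26 = 2.6.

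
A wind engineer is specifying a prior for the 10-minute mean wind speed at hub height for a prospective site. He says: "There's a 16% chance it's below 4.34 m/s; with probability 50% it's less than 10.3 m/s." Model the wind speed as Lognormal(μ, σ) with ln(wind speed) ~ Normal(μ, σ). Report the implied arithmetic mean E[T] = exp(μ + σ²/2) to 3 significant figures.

If T ~ Lognormal(μ,σ) then ln T ~ Normal(μ,σ), so the p-quantile of ln T is μ + z_p·σ.
ln(4.34) = 1.468 and ln(10.3) = 2.332; z_{0.16} = -0.9945, z_{0.5} = 0.
σ = (2.332 − 1.468)/(0 − (-0.9945)) = 0.869.
μ = 1.468 − (-0.9945)·0.869 = 2.332.
E[T] = exp(μ + σ²/2) = exp(2.332 + 0.3777) = 15 m/s.

E[T] ≈ 15 m/s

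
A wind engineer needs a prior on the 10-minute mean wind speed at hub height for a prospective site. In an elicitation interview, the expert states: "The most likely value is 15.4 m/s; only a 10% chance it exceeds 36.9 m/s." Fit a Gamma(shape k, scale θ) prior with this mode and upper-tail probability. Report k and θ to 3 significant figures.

Gamma(k,θ) with k>1 has mode (k−1)θ, so θ = 15.4/(k−1).
Need P(X < 36.9) = 0.9 with θ tied to k this way. Start at k = 2, θ = 15.4: P(X<36.9) ≈ 0.691.
Too low — raise k to concentrate. Iterating converges to k ≈ 3.52.
Then θ = 15.4/(3.52−1) ≈ 6.12.

k ≈ 3.52, θ ≈ 6.12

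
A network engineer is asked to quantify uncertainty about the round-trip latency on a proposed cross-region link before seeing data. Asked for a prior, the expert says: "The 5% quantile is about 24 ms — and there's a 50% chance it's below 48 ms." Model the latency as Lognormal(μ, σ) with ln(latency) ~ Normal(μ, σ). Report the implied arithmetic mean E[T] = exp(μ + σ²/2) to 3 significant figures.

E[T] ≈ 52.5 ms

If T ~ Lognormal(μ,σ) then ln T ~ Normal(μ,σ), so the p-quantile of ln T is μ + z_p·σ.
ln(24) = 3.178 and ln(48) = 3.871; z_{0.05} = -1.645, z_{0.5} = 0.
σ = (3.871 − 3.178)/(0 − (-1.645)) = 0.421.
μ = 3.178 − (-1.645)·0.421 = 3.871.
E[T] = exp(μ + σ²/2) = exp(3.871 + 0.0888) = 52.5 ms.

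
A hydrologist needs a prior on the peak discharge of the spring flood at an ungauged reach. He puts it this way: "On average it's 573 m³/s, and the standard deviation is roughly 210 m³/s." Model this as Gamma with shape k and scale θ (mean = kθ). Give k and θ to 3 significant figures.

For Gamma(k, scale θ): mean = kθ, variance = kθ², so CV = 1/√k.
CV = SD/mean = 210/573 = 0.3665, hence k = 1/CV² = 7.45.
Then θ = mean/k = 573/7.45 = 77.

k ≈ 7.45, θ ≈ 77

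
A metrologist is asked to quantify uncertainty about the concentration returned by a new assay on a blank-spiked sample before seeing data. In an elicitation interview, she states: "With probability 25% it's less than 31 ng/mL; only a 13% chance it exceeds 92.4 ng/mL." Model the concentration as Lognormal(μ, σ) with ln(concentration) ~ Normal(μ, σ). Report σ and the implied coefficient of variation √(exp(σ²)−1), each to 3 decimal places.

σ ≈ 0.606, CV ≈ 0.667

If T ~ Lognormal(μ,σ) then ln T ~ Normal(μ,σ), so the p-quantile of ln T is μ + z_p·σ.
ln(31) = 3.434 and ln(92.4) = 4.526; z_{0.25} = -0.6745, z_{0.87} = 1.126.
σ = (4.526 − 3.434)/(1.126 − (-0.6745)) = 0.606.
μ = 3.434 − (-0.6745)·0.606 = 3.843.
CV = √(exp(σ²)−1) = √(exp(0.3678)−1) = 0.667.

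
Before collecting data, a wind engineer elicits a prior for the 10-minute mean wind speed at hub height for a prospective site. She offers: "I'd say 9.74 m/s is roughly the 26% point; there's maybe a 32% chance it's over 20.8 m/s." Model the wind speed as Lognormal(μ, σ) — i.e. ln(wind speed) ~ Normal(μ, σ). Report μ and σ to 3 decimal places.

μ ≈ 2.716, σ ≈ 0.683

If T ~ Lognormal(μ,σ) then ln T ~ Normal(μ,σ), so the p-quantile of ln T is μ + z_p·σ.
ln(9.74) = 2.276 and ln(20.8) = 3.035; z_{0.26} = -0.6433, z_{0.68} = 0.4677.
σ = (3.035 − 2.276)/(0.4677 − (-0.6433)) = 0.683.
μ = 2.276 − (-0.6433)·0.683 = 2.716.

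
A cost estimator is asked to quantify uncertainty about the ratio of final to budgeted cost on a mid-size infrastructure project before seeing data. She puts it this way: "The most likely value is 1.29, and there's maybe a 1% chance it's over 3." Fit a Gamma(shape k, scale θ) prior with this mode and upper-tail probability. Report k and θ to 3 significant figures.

Gamma(k,θ) with k>1 has mode (k−1)θ, so θ = 1.29/(k−1).
Need P(X < 3) = 0.99 with θ tied to k this way. Start at k = 2, θ = 1.29: P(X<3) ≈ 0.675.
Too low — raise k to concentrate. Iterating converges to k ≈ 7.69.
Then θ = 1.29/(7.69−1) ≈ 0.193.

k ≈ 7.69, θ ≈ 0.193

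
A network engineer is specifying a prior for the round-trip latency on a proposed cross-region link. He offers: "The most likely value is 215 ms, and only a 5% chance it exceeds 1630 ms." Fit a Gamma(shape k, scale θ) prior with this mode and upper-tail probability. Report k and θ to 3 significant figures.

k ≈ 1.52, θ ≈ 414

Gamma(k,θ) with k>1 has mode (k−1)θ, so θ = 215/(k−1).
Need P(X < 1630) = 0.95 with θ tied to k this way. Start at k = 2, θ = 215: P(X<1630) ≈ 0.996.
Too high — lower k to spread out. Iterating converges to k ≈ 1.52.
Then θ = 215/(1.52−1) ≈ 414.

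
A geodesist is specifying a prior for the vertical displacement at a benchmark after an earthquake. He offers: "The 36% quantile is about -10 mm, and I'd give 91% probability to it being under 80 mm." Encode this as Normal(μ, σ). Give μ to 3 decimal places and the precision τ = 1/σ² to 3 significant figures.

μ = 8.986, τ = 0.000356

For Normal(μ,σ), the p-quantile is μ + z_p·σ. Here z_{0.36} = -0.3585, z_{0.91} = 1.341.
So -10 = μ − 0.3585σ and 80 = μ + 1.341σ.
Subtracting: σ = (80 − -10)/(1.341 − (-0.3585)) = 52.966.
Then μ = -10 − (-0.3585)·52.966 = 8.986.
Precision τ = 1/σ² = 1/52.97² = 0.000356.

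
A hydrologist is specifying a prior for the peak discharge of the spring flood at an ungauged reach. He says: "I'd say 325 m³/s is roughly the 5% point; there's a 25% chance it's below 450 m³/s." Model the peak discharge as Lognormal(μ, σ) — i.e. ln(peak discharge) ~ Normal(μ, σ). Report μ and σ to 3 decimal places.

If T ~ Lognormal(μ,σ) then ln T ~ Normal(μ,σ), so the p-quantile of ln T is μ + z_p·σ.
ln(325) = 5.784 and ln(450) = 6.109; z_{0.05} = -1.645, z_{0.25} = -0.6745.
σ = (6.109 − 5.784)/(-0.6745 − (-1.645)) = 0.335.
μ = 5.784 − (-1.645)·0.335 = 6.335.

μ ≈ 6.335, σ ≈ 0.335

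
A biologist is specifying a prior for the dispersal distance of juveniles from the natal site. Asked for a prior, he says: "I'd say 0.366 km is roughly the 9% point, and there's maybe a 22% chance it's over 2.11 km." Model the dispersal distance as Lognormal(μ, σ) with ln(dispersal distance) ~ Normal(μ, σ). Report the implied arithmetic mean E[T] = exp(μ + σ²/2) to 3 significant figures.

E[T] ≈ 1.57 km

If T ~ Lognormal(μ,σ) then ln T ~ Normal(μ,σ), so the p-quantile of ln T is μ + z_p·σ.
ln(0.366) = -1.005 and ln(2.11) = 0.7467; z_{0.09} = -1.341, z_{0.78} = 0.7722.
σ = (0.7467 − -1.005)/(0.7722 − (-1.341)) = 0.829.
μ = -1.005 − (-1.341)·0.829 = 0.106.
E[T] = exp(μ + σ²/2) = exp(0.106 + 0.3437) = 1.57 km.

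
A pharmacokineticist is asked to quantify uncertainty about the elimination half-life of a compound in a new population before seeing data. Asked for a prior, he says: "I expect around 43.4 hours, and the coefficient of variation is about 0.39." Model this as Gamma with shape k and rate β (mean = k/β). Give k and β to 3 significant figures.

For Gamma(k, rate β): mean = k/β, variance = k/β², so CV = 1/√k.
CV = 0.39, hence k = 1/CV² = 6.57.
Then β = k/mean = 6.57/43.4 = 0.151.

k ≈ 6.57, β ≈ 0.151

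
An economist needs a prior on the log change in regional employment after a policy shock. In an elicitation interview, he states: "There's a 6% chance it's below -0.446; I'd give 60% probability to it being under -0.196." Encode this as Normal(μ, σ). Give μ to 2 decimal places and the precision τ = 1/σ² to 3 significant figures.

μ = -0.23, τ = 52.3

For Normal(μ,σ), the p-quantile is μ + z_p·σ. Here z_{0.06} = -1.555, z_{0.6} = 0.2533.
So -0.446 = μ − 1.555σ and -0.196 = μ + 0.2533σ.
Subtracting: σ = (-0.196 − -0.446)/(0.2533 − (-1.555)) = 0.14.
Then μ = -0.446 − (-1.555)·0.14 = -0.23.
Precision τ = 1/σ² = 1/0.1383² = 52.3.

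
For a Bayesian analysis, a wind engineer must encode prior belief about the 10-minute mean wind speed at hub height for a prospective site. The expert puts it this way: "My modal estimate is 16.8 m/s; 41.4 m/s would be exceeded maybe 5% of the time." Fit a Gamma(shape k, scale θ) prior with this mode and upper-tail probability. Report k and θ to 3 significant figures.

Gamma(k,θ) with k>1 has mode (k−1)θ, so θ = 16.8/(k−1).
Need P(X < 41.4) = 0.95 with θ tied to k this way. Start at k = 2, θ = 16.8: P(X<41.4) ≈ 0.705.
Too low — raise k to concentrate. Iterating converges to k ≈ 4.34.
Then θ = 16.8/(4.34−1) ≈ 5.02.

k ≈ 4.34, θ ≈ 5.02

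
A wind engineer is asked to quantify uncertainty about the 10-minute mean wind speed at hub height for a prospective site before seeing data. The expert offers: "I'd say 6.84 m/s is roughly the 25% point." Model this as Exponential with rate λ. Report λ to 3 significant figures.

λ ≈ 0.0421

P(T < 6.84) = 1 − e^(−λ·6.84) = 0.25, so λ = −ln(1−0.25)/6.84 = −ln(0.75)/6.84 = 0.0421.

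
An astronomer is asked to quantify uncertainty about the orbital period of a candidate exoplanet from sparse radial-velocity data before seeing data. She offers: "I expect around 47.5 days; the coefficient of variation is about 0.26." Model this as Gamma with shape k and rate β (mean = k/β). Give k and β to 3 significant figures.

For Gamma(k, rate β): mean = k/β, variance = k/β², so CV = 1/√k.
CV = 0.26, hence k = 1/CV² = 14.8.
Then β = k/mean = 14.8/47.5 = 0.311.

k ≈ 14.8, β ≈ 0.311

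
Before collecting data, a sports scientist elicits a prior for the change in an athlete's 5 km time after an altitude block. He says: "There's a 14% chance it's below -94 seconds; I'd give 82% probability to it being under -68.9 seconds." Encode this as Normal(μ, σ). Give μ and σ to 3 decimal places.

For Normal(μ,σ), the p-quantile is μ + z_p·σ. Here z_{0.14} = -1.08, z_{0.82} = 0.9154.
So -94 = μ − 1.08σ and -68.9 = μ + 0.9154σ.
Subtracting: σ = (-68.9 − -94)/(0.9154 − (-1.08)) = 12.577.
Then μ = -94 − (-1.08)·12.577 = -80.413.

μ = -80.413, σ = 12.577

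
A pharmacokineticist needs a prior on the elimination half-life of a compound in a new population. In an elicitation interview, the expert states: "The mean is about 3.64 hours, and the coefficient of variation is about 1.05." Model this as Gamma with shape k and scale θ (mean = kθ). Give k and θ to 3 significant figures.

For Gamma(k, scale θ): mean = kθ, variance = kθ², so CV = 1/√k.
CV = 1.05, hence k = 1/CV² = 0.907.
Then θ = mean/k = 3.64/0.907 = 4.01.

k ≈ 0.907, θ ≈ 4.01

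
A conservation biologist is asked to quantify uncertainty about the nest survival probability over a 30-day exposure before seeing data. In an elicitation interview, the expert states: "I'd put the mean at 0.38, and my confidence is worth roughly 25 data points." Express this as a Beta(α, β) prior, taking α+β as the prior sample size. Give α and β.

Under the effective-sample-size interpretation, Beta(α, β) has prior mean α/(α+β) and prior sample size α+β.
So α+β = 25 and α/(α+β) = 0.38, giving α = 0.38·25 = 9.5 and β = 25 − 9.5 = 15.5.

α = 9.5, β = 15.5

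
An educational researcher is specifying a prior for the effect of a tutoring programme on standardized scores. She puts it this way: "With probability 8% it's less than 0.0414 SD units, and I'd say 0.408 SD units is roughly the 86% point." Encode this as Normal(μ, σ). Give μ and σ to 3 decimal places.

For Normal(μ,σ), the p-quantile is μ + z_p·σ. Here z_{0.08} = -1.405, z_{0.86} = 1.08.
So 0.0414 = μ − 1.405σ and 0.408 = μ + 1.08σ.
Subtracting: σ = (0.408 − 0.0414)/(1.08 − (-1.405)) = 0.148.
Then μ = 0.0414 − (-1.405)·0.148 = 0.249.

μ = 0.249, σ = 0.148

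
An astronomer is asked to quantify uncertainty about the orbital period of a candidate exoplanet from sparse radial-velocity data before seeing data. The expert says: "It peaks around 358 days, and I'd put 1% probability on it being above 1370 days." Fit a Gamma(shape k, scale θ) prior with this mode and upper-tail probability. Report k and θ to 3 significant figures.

Gamma(k,θ) with k>1 has mode (k−1)θ, so θ = 358/(k−1).
Need P(X < 1370) = 0.99 with θ tied to k this way. Start at k = 2, θ = 358: P(X<1370) ≈ 0.895.
Too low — raise k to concentrate. Iterating converges to k ≈ 3.35.
Then θ = 358/(3.35−1) ≈ 152.

k ≈ 3.35, θ ≈ 152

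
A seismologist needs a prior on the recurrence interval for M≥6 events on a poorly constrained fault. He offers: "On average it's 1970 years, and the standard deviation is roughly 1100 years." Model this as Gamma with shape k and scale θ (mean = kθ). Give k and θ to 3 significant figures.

For Gamma(k, scale θ): mean = kθ, variance = kθ², so CV = 1/√k.
CV = SD/mean = 1100/1970 = 0.5584, hence k = 1/CV² = 3.21.
Then θ = mean/k = 1970/3.21 = 614.

k ≈ 3.21, θ ≈ 614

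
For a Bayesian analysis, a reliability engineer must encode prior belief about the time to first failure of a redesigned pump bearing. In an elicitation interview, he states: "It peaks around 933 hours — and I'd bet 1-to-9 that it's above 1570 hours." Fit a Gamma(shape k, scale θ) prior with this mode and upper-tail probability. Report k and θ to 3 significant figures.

k ≈ 7.98, θ ≈ 134

Gamma(k,θ) with k>1 has mode (k−1)θ, so θ = 933/(k−1).
Need P(X < 1570) = 0.9 with θ tied to k this way. Start at k = 2, θ = 933: P(X<1570) ≈ 0.501.
Too low — raise k to concentrate. Iterating converges to k ≈ 7.98.
Then θ = 933/(7.98−1) ≈ 134.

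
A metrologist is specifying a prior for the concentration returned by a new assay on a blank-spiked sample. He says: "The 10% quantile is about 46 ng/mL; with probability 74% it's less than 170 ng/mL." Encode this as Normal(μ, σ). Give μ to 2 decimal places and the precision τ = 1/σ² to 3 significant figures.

The p-quantile of Normal(μ,σ) is μ + z_p·σ, with z_{0.1} = -1.282 and z_{0.74} = 0.6433.
Eliminate σ: μ = (z₂·x₁ − z₁·x₂)/(z₂ − z₁) = (0.6433·46 − (-1.282)·170)/1.925 = 128.56.
Then σ = (x₂ − x₁)/(z₂ − z₁) = (170 − 46)/1.925 = 64.42.
Precision τ = 1/σ² = 1/64.42² = 0.000241.

μ = 128.56, τ = 0.000241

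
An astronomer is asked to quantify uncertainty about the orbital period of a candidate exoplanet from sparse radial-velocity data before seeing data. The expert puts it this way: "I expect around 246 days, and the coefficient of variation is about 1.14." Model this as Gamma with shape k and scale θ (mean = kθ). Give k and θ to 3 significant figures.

For Gamma(k, scale θ): mean = kθ, variance = kθ², so CV = 1/√k.
CV = 1.14, hence k = 1/CV² = 0.769.
Then θ = mean/k = 246/0.769 = 320.

k ≈ 0.769, θ ≈ 320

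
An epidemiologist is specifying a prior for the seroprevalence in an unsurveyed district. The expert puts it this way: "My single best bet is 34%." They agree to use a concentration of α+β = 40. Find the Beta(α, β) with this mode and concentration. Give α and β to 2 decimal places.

α = 13.92, β = 26.08

For α,β > 1 the Beta mode is (α−1)/(α+β−2). With α+β = 40, the mode is (α−1)/38.
Set (α−1)/38 = 0.34 → α = 1 + 0.34·38 = 13.92.
β = 40 − α = 26.08.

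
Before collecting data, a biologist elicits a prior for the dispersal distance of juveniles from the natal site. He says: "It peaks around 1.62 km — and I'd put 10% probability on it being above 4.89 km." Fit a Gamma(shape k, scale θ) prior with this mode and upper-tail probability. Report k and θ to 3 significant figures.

k ≈ 2.56, θ ≈ 1.04

Gamma(k,θ) with k>1 has mode (k−1)θ, so θ = 1.62/(k−1).
Need P(X < 4.89) = 0.9 with θ tied to k this way. Start at k = 2, θ = 1.62: P(X<4.89) ≈ 0.804.
Too low — raise k to concentrate. Iterating converges to k ≈ 2.56.
Then θ = 1.62/(2.56−1) ≈ 1.04.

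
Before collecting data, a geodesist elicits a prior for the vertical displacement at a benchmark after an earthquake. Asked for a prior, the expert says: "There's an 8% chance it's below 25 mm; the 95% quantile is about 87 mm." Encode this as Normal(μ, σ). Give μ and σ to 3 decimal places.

μ = 53.563, σ = 20.328

The p-quantile of Normal(μ,σ) is μ + z_p·σ, with z_{0.08} = -1.405 and z_{0.95} = 1.645.
Eliminate σ: μ = (z₂·x₁ − z₁·x₂)/(z₂ − z₁) = (1.645·25 − (-1.405)·87)/3.05 = 53.563.
Then σ = (x₂ − x₁)/(z₂ − z₁) = (87 − 25)/3.05 = 20.328.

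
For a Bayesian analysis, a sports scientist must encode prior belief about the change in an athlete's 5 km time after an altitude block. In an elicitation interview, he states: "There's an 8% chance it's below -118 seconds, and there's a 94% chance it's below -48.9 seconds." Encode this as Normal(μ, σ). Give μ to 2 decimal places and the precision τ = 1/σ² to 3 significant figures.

The p-quantile of Normal(μ,σ) is μ + z_p·σ, with z_{0.08} = -1.405 and z_{0.94} = 1.555.
Eliminate σ: μ = (z₂·x₁ − z₁·x₂)/(z₂ − z₁) = (1.555·-118 − (-1.405)·-48.9)/2.96 = -85.20.
Then σ = (x₂ − x₁)/(z₂ − z₁) = (-48.9 − -118)/2.96 = 23.35.
Precision τ = 1/σ² = 1/23.35² = 0.00183.

μ = -85.20, τ = 0.00183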